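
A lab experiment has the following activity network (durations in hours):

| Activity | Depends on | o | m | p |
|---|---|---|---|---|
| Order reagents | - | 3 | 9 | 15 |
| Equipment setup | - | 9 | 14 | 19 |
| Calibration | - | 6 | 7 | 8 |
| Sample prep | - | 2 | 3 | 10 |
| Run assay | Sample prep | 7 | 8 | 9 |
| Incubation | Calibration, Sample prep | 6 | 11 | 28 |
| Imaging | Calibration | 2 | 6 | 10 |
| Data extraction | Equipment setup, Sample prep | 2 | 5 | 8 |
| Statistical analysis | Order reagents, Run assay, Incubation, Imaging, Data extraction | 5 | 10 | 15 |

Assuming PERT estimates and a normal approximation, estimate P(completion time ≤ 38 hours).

0.976

te_Order reagents = (3 + 4·9 + 15)/6 = 54/6 = 9; σ²_Order reagents = ((15−3)/6)² = 4.000
te_Equipment setup = (9 + 4·14 + 19)/6 = 84/6 = 14; σ²_Equipment setup = ((19−9)/6)² = 2.778
te_Calibration = (6 + 4·7 + 8)/6 = 42/6 = 7; σ²_Calibration = ((8−6)/6)² = 0.111
te_Sample prep = (2 + 4·3 + 10)/6 = 24/6 = 4; σ²_Sample prep = ((10−2)/6)² = 1.778
te_Run assay = (7 + 4·8 + 9)/6 = 48/6 = 8; σ²_Run assay = ((9−7)/6)² = 0.111
te_Incubation = (6 + 4·11 + 28)/6 = 78/6 = 13; σ²_Incubation = ((28−6)/6)² = 13.444
te_Imaging = (2 + 4·6 + 10)/6 = 36/6 = 6; σ²_Imaging = ((10−2)/6)² = 1.778
te_Data extraction = (2 + 4·5 + 8)/6 = 30/6 = 5; σ²_Data extraction = ((8−2)/6)² = 1.000
te_Statistical analysis = (5 + 4·10 + 15)/6 = 60/6 = 10; σ²_Statistical analysis = ((15−5)/6)² = 2.778

Forward pass:
ES_Order reagents = 0; EF_Order reagents = 9
ES_Equipment setup = 0; EF_Equipment setup = 14
ES_Calibration = 0; EF_Calibration = 7
ES_Sample prep = 0; EF_Sample prep = 4
ES_Run assay = 4; EF_Run assay = 4+8 = 12
ES_Incubation = max(EF_Calibration=7, EF_Sample prep=4) = 7; EF_Incubation = 7+13 = 20
ES_Imaging = 7; EF_Imaging = 7+6 = 13
ES_Data extraction = max(EF_Equipment setup=14, EF_Sample prep=4) = 14; EF_Data extraction = 14+5 = 19
ES_Statistical analysis = max(EF_Order reagents=9, EF_Run assay=12, EF_Incubation=20, EF_Imaging=13, EF_Data extraction=19) = 20; EF_Statistical analysis = 20+10 = 30
Expected project duration μ = 30 hours. Critical path: Calibration → Incubation → Statistical analysis.

Variance along critical path = 0.111 + 13.444 + 2.778 = 16.333; σ = √16.333 = 4.041 hours.
Z = (38 − 30) / 4.041 = 1.979
P(T ≤ 38) = Φ(1.979) ≈ 0.976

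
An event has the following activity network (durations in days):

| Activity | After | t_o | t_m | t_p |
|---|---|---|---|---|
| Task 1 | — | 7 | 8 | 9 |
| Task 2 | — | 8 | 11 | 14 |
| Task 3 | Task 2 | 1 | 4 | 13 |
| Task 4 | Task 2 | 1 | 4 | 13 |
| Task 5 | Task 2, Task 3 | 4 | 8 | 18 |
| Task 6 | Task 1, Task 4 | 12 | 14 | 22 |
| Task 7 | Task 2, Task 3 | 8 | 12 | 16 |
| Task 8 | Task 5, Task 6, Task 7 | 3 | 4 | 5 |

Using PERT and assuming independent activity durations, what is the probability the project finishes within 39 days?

te_Task 1 = (7 + 4·8 + 9)/6 = 48/6 = 8; σ²_Task 1 = ((9−7)/6)² = 0.111
te_Task 2 = (8 + 4·11 + 14)/6 = 66/6 = 11; σ²_Task 2 = ((14−8)/6)² = 1.000
te_Task 3 = (1 + 4·4 + 13)/6 = 30/6 = 5; σ²_Task 3 = ((13−1)/6)² = 4.000
te_Task 4 = (1 + 4·4 + 13)/6 = 30/6 = 5; σ²_Task 4 = ((13−1)/6)² = 4.000
te_Task 5 = (4 + 4·8 + 18)/6 = 54/6 = 9; σ²_Task 5 = ((18−4)/6)² = 5.444
te_Task 6 = (12 + 4·14 + 22)/6 = 90/6 = 15; σ²_Task 6 = ((22−12)/6)² = 2.778
te_Task 7 = (8 + 4·12 + 16)/6 = 72/6 = 12; σ²_Task 7 = ((16−8)/6)² = 1.778
te_Task 8 = (3 + 4·4 + 5)/6 = 24/6 = 4; σ²_Task 8 = ((5−3)/6)² = 0.111

Forward pass:
ES_Task 1 = 0; EF_Task 1 = 8
ES_Task 2 = 0; EF_Task 2 = 11
ES_Task 3 = 11; EF_Task 3 = 11+5 = 16
ES_Task 4 = 11; EF_Task 4 = 11+5 = 16
ES_Task 5 = max(EF_Task 2=11, EF_Task 3=16) = 16; EF_Task 5 = 16+9 = 25
ES_Task 6 = max(EF_Task 1=8, EF_Task 4=16) = 16; EF_Task 6 = 16+15 = 31
ES_Task 7 = max(EF_Task 2=11, EF_Task 3=16) = 16; EF_Task 7 = 16+12 = 28
ES_Task 8 = max(EF_Task 5=25, EF_Task 6=31, EF_Task 7=28) = 31; EF_Task 8 = 31+4 = 35
Expected project duration μ = 35 days. Critical path: Task 2 → Task 4 → Task 6 → Task 8.

Variance along critical path = 1.000 + 4.000 + 2.778 + 0.111 = 7.889; σ = √7.889 = 2.809 days.
Z = (39 − 35) / 2.809 = 1.424
P(T ≤ 39) = Φ(1.424) ≈ 0.923

0.923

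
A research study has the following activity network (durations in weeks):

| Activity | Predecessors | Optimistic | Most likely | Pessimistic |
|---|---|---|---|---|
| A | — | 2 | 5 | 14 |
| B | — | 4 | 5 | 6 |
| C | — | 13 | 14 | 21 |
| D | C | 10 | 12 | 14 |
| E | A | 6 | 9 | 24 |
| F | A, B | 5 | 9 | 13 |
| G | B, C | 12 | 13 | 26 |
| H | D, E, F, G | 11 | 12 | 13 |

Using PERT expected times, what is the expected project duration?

te_A = (2 + 4·5 + 14)/6 = 36/6 = 6
te_B = (4 + 4·5 + 6)/6 = 30/6 = 5
te_C = (13 + 4·14 + 21)/6 = 90/6 = 15
te_D = (10 + 4·12 + 14)/6 = 72/6 = 12
te_E = (6 + 4·9 + 24)/6 = 66/6 = 11
te_F = (5 + 4·9 + 13)/6 = 54/6 = 9
te_G = (12 + 4·13 + 26)/6 = 90/6 = 15
te_H = (11 + 4·12 + 13)/6 = 72/6 = 12

Forward pass:
ES_A = 0; EF_A = 6
ES_B = 0; EF_B = 5
ES_C = 0; EF_C = 15
ES_D = 15; EF_D = 15+12 = 27
ES_E = 6; EF_E = 6+11 = 17
ES_F = max(EF_A=6, EF_B=5) = 6; EF_F = 6+9 = 15
ES_G = max(EF_B=5, EF_C=15) = 15; EF_G = 15+15 = 30
ES_H = max(EF_D=27, EF_E=17, EF_F=15, EF_G=30) = 30; EF_H = 30+12 = 42
Expected project duration μ = 42 weeks. Critical path: C → G → H.

42 weeks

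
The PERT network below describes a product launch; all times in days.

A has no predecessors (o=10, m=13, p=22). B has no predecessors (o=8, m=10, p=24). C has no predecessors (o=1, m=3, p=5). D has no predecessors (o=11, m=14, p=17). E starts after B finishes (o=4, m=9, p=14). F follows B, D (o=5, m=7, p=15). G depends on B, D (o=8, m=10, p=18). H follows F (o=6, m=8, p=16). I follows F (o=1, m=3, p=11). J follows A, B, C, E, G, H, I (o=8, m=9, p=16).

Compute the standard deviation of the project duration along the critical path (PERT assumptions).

2.89 days

te_A = (10 + 4·13 + 22)/6 = 84/6 = 14; σ²_A = ((22−10)/6)² = 4.000
te_B = (8 + 4·10 + 24)/6 = 72/6 = 12; σ²_B = ((24−8)/6)² = 7.111
te_C = (1 + 4·3 + 5)/6 = 18/6 = 3; σ²_C = ((5−1)/6)² = 0.444
te_D = (11 + 4·14 + 17)/6 = 84/6 = 14; σ²_D = ((17−11)/6)² = 1.000
te_E = (4 + 4·9 + 14)/6 = 54/6 = 9; σ²_E = ((14−4)/6)² = 2.778
te_F = (5 + 4·7 + 15)/6 = 48/6 = 8; σ²_F = ((15−5)/6)² = 2.778
te_G = (8 + 4·10 + 18)/6 = 66/6 = 11; σ²_G = ((18−8)/6)² = 2.778
te_H = (6 + 4·8 + 16)/6 = 54/6 = 9; σ²_H = ((16−6)/6)² = 2.778
te_I = (1 + 4·3 + 11)/6 = 24/6 = 4; σ²_I = ((11−1)/6)² = 2.778
te_J = (8 + 4·9 + 16)/6 = 60/6 = 10; σ²_J = ((16−8)/6)² = 1.778

Forward pass:
ES_A = 0; EF_A = 14
ES_B = 0; EF_B = 12
ES_C = 0; EF_C = 3
ES_D = 0; EF_D = 14
ES_E = 12; EF_E = 12+9 = 21
ES_F = max(EF_B=12, EF_D=14) = 14; EF_F = 14+8 = 22
ES_G = max(EF_B=12, EF_D=14) = 14; EF_G = 14+11 = 25
ES_H = 22; EF_H = 22+9 = 31
ES_I = 22; EF_I = 22+4 = 26
ES_J = max(EF_A=14, EF_B=12, EF_C=3, EF_E=21, EF_G=25, EF_H=31, EF_I=26) = 31; EF_J = 31+10 = 41
Expected project duration μ = 41 days. Critical path: D → F → H → J.

Variance along critical path = 1.000 + 2.778 + 2.778 + 1.778 = 8.333
σ = √8.333 = 2.887 days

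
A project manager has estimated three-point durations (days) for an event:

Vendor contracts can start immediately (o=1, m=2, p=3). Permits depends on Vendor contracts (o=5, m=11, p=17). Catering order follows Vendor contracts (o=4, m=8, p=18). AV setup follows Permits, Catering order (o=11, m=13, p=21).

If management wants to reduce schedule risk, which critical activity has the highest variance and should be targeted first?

te_Vendor contracts = (1 + 4·2 + 3)/6 = 12/6 = 2; σ²_Vendor contracts = ((3−1)/6)² = 0.111
te_Permits = (5 + 4·11 + 17)/6 = 66/6 = 11; σ²_Permits = ((17−5)/6)² = 4.000
te_Catering order = (4 + 4·8 + 18)/6 = 54/6 = 9; σ²_Catering order = ((18−4)/6)² = 5.444
te_AV setup = (11 + 4·13 + 21)/6 = 84/6 = 14; σ²_AV setup = ((21−11)/6)² = 2.778

Forward pass:
ES_Vendor contracts = 0; EF_Vendor contracts = 2
ES_Permits = 2; EF_Permits = 2+11 = 13
ES_Catering order = 2; EF_Catering order = 2+9 = 11
ES_AV setup = max(EF_Permits=13, EF_Catering order=11) = 13; EF_AV setup = 13+14 = 27
Expected project duration μ = 27 days. Critical path: Vendor contracts → Permits → AV setup.

Variances on critical path: σ²_Vendor contracts=0.111, σ²_Permits=4.000, σ²_AV setup=2.778.
Largest is σ²_Permits = 4.000.

Permits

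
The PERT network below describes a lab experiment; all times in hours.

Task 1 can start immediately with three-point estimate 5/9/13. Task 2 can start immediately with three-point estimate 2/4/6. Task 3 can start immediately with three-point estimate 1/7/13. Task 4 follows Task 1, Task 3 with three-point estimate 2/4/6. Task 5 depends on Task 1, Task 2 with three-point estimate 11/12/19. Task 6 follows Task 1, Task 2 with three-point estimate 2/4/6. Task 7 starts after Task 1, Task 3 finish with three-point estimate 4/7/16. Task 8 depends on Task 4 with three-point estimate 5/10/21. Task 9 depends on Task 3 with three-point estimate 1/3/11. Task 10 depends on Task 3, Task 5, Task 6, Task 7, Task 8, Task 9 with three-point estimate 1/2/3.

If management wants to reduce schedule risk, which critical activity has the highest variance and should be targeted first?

te_Task 1 = (5 + 4·9 + 13)/6 = 54/6 = 9; σ²_Task 1 = ((13−5)/6)² = 1.778
te_Task 2 = (2 + 4·4 + 6)/6 = 24/6 = 4; σ²_Task 2 = ((6−2)/6)² = 0.444
te_Task 3 = (1 + 4·7 + 13)/6 = 42/6 = 7; σ²_Task 3 = ((13−1)/6)² = 4.000
te_Task 4 = (2 + 4·4 + 6)/6 = 24/6 = 4; σ²_Task 4 = ((6−2)/6)² = 0.444
te_Task 5 = (11 + 4·12 + 19)/6 = 78/6 = 13; σ²_Task 5 = ((19−11)/6)² = 1.778
te_Task 6 = (2 + 4·4 + 6)/6 = 24/6 = 4; σ²_Task 6 = ((6−2)/6)² = 0.444
te_Task 7 = (4 + 4·7 + 16)/6 = 48/6 = 8; σ²_Task 7 = ((16−4)/6)² = 4.000
te_Task 8 = (5 + 4·10 + 21)/6 = 66/6 = 11; σ²_Task 8 = ((21−5)/6)² = 7.111
te_Task 9 = (1 + 4·3 + 11)/6 = 24/6 = 4; σ²_Task 9 = ((11−1)/6)² = 2.778
te_Task 10 = (1 + 4·2 + 3)/6 = 12/6 = 2; σ²_Task 10 = ((3−1)/6)² = 0.111

Forward pass:
ES_Task 1 = 0; EF_Task 1 = 9
ES_Task 2 = 0; EF_Task 2 = 4
ES_Task 3 = 0; EF_Task 3 = 7
ES_Task 4 = max(EF_Task 1=9, EF_Task 3=7) = 9; EF_Task 4 = 9+4 = 13
ES_Task 5 = max(EF_Task 1=9, EF_Task 2=4) = 9; EF_Task 5 = 9+13 = 22
ES_Task 6 = max(EF_Task 1=9, EF_Task 2=4) = 9; EF_Task 6 = 9+4 = 13
ES_Task 7 = max(EF_Task 1=9, EF_Task 3=7) = 9; EF_Task 7 = 9+8 = 17
ES_Task 8 = 13; EF_Task 8 = 13+11 = 24
ES_Task 9 = 7; EF_Task 9 = 7+4 = 11
ES_Task 10 = max(EF_Task 3=7, EF_Task 5=22, EF_Task 6=13, EF_Task 7=17, EF_Task 8=24, EF_Task 9=11) = 24; EF_Task 10 = 24+2 = 26
Expected project duration μ = 26 hours. Critical path: Task 1 → Task 4 → Task 8 → Task 10.

Variances on critical path: σ²_Task 1=1.778, σ²_Task 4=0.444, σ²_Task 8=7.111, σ²_Task 10=0.111.
Largest is σ²_Task 8 = 7.111.

Task 8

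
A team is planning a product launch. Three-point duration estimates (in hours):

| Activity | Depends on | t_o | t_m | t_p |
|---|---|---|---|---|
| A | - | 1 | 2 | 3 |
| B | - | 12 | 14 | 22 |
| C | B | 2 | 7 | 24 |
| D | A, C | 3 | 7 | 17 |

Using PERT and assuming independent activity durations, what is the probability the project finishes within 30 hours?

0.334

te_A = (1 + 4·2 + 3)/6 = 12/6 = 2; σ²_A = ((3−1)/6)² = 0.111
te_B = (12 + 4·14 + 22)/6 = 90/6 = 15; σ²_B = ((22−12)/6)² = 2.778
te_C = (2 + 4·7 + 24)/6 = 54/6 = 9; σ²_C = ((24−2)/6)² = 13.444
te_D = (3 + 4·7 + 17)/6 = 48/6 = 8; σ²_D = ((17−3)/6)² = 5.444

Forward pass:
ES_A = 0; EF_A = 2
ES_B = 0; EF_B = 15
ES_C = 15; EF_C = 15+9 = 24
ES_D = max(EF_A=2, EF_C=24) = 24; EF_D = 24+8 = 32
Expected project duration μ = 32 hours. Critical path: B → C → D.

Variance along critical path = 2.778 + 13.444 + 5.444 = 21.667; σ = √21.667 = 4.655 hours.
Z = (30 − 32) / 4.655 = -0.430
P(T ≤ 30) = Φ(-0.430) ≈ 0.334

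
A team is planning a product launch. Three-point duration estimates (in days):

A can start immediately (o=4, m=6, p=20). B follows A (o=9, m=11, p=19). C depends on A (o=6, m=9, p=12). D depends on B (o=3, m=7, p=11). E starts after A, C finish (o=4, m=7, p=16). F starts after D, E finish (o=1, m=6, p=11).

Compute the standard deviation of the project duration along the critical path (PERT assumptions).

te_A = (4 + 4·6 + 20)/6 = 48/6 = 8; σ²_A = ((20−4)/6)² = 7.111
te_B = (9 + 4·11 + 19)/6 = 72/6 = 12; σ²_B = ((19−9)/6)² = 2.778
te_C = (6 + 4·9 + 12)/6 = 54/6 = 9; σ²_C = ((12−6)/6)² = 1.000
te_D = (3 + 4·7 + 11)/6 = 42/6 = 7; σ²_D = ((11−3)/6)² = 1.778
te_E = (4 + 4·7 + 16)/6 = 48/6 = 8; σ²_E = ((16−4)/6)² = 4.000
te_F = (1 + 4·6 + 11)/6 = 36/6 = 6; σ²_F = ((11−1)/6)² = 2.778

Forward pass:
ES_A = 0; EF_A = 8
ES_B = 8; EF_B = 8+12 = 20
ES_C = 8; EF_C = 8+9 = 17
ES_D = 20; EF_D = 20+7 = 27
ES_E = max(EF_A=8, EF_C=17) = 17; EF_E = 17+8 = 25
ES_F = max(EF_D=27, EF_E=25) = 27; EF_F = 27+6 = 33
Expected project duration μ = 33 days. Critical path: A → B → D → F.

Variance along critical path = 7.111 + 2.778 + 1.778 + 2.778 = 14.444
σ = √14.444 = 3.801 days

3.80 days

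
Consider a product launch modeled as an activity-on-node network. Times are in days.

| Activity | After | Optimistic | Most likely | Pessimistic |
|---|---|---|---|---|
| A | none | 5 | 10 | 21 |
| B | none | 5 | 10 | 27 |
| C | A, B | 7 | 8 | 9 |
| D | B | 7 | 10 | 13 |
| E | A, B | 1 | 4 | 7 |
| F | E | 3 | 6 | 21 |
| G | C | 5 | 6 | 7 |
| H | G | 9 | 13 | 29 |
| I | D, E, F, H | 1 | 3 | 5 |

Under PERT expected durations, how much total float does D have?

te_A = (5 + 4·10 + 21)/6 = 66/6 = 11
te_B = (5 + 4·10 + 27)/6 = 72/6 = 12
te_C = (7 + 4·8 + 9)/6 = 48/6 = 8
te_D = (7 + 4·10 + 13)/6 = 60/6 = 10
te_E = (1 + 4·4 + 7)/6 = 24/6 = 4
te_F = (3 + 4·6 + 21)/6 = 48/6 = 8
te_G = (5 + 4·6 + 7)/6 = 36/6 = 6
te_H = (9 + 4·13 + 29)/6 = 90/6 = 15
te_I = (1 + 4·3 + 5)/6 = 18/6 = 3

Forward pass:
ES_A = 0; EF_A = 11
ES_B = 0; EF_B = 12
ES_C = max(EF_A=11, EF_B=12) = 12; EF_C = 12+8 = 20
ES_D = 12; EF_D = 12+10 = 22
ES_E = max(EF_A=11, EF_B=12) = 12; EF_E = 12+4 = 16
ES_F = 16; EF_F = 16+8 = 24
ES_G = 20; EF_G = 20+6 = 26
ES_H = 26; EF_H = 26+15 = 41
ES_I = max(EF_D=22, EF_E=16, EF_F=24, EF_H=41) = 41; EF_I = 41+3 = 44
Expected project duration μ = 44 days. Critical path: B → C → G → H → I.

Backward pass:
LF_I = 44; LS_I = 44−3 = 41
LF_H = LS_I = 41; LS_H = 41−15 = 26
LF_G = LS_H = 26; LS_G = 26−6 = 20
LF_F = LS_I = 41; LS_F = 41−8 = 33
LF_E = min(LS_F=33, LS_I=41) = 33; LS_E = 33−4 = 29
LF_D = LS_I = 41; LS_D = 41−10 = 31
LF_C = LS_G = 20; LS_C = 20−8 = 12
LF_B = min(LS_C=12, LS_D=31, LS_E=29) = 12; LS_B = 12−12 = 0
LF_A = min(LS_C=12, LS_E=29) = 12; LS_A = 12−11 = 1
Slack_D = LS_D − ES_D = 31 − 12 = 19

19 days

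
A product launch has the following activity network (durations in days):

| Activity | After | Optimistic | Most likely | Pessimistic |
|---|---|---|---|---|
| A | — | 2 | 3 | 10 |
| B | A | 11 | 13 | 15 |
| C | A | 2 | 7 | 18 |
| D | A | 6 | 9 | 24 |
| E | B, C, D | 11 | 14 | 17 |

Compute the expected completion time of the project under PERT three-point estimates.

te_A = (2 + 4·3 + 10)/6 = 24/6 = 4
te_B = (11 + 4·13 + 15)/6 = 78/6 = 13
te_C = (2 + 4·7 + 18)/6 = 48/6 = 8
te_D = (6 + 4·9 + 24)/6 = 66/6 = 11
te_E = (11 + 4·14 + 17)/6 = 84/6 = 14

Forward pass:
ES_A = 0; EF_A = 4
ES_B = 4; EF_B = 4+13 = 17
ES_C = 4; EF_C = 4+8 = 12
ES_D = 4; EF_D = 4+11 = 15
ES_E = max(EF_B=17, EF_C=12, EF_D=15) = 17; EF_E = 17+14 = 31
Expected project duration μ = 31 days. Critical path: A → B → E.

31 days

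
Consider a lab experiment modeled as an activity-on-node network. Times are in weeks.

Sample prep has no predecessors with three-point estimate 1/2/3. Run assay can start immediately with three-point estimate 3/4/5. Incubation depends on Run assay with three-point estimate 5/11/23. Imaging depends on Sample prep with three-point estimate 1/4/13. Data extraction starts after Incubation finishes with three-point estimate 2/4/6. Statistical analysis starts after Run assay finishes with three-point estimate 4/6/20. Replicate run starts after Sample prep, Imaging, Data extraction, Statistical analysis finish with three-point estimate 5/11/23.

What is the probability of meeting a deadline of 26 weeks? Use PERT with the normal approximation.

te_Sample prep = (1 + 4·2 + 3)/6 = 12/6 = 2; σ²_Sample prep = ((3−1)/6)² = 0.111
te_Run assay = (3 + 4·4 + 5)/6 = 24/6 = 4; σ²_Run assay = ((5−3)/6)² = 0.111
te_Incubation = (5 + 4·11 + 23)/6 = 72/6 = 12; σ²_Incubation = ((23−5)/6)² = 9.000
te_Imaging = (1 + 4·4 + 13)/6 = 30/6 = 5; σ²_Imaging = ((13−1)/6)² = 4.000
te_Data extraction = (2 + 4·4 + 6)/6 = 24/6 = 4; σ²_Data extraction = ((6−2)/6)² = 0.444
te_Statistical analysis = (4 + 4·6 + 20)/6 = 48/6 = 8; σ²_Statistical analysis = ((20−4)/6)² = 7.111
te_Replicate run = (5 + 4·11 + 23)/6 = 72/6 = 12; σ²_Replicate run = ((23−5)/6)² = 9.000

Forward pass:
ES_Sample prep = 0; EF_Sample prep = 2
ES_Run assay = 0; EF_Run assay = 4
ES_Incubation = 4; EF_Incubation = 4+12 = 16
ES_Imaging = 2; EF_Imaging = 2+5 = 7
ES_Data extraction = 16; EF_Data extraction = 16+4 = 20
ES_Statistical analysis = 4; EF_Statistical analysis = 4+8 = 12
ES_Replicate run = max(EF_Sample prep=2, EF_Imaging=7, EF_Data extraction=20, EF_Statistical analysis=12) = 20; EF_Replicate run = 20+12 = 32
Expected project duration μ = 32 weeks. Critical path: Run assay → Incubation → Data extraction → Replicate run.

Variance along critical path = 0.111 + 9.000 + 0.444 + 9.000 = 18.556; σ = √18.556 = 4.308 weeks.
Z = (26 − 32) / 4.308 = -1.393
P(T ≤ 26) = Φ(-1.393) ≈ 0.082

0.082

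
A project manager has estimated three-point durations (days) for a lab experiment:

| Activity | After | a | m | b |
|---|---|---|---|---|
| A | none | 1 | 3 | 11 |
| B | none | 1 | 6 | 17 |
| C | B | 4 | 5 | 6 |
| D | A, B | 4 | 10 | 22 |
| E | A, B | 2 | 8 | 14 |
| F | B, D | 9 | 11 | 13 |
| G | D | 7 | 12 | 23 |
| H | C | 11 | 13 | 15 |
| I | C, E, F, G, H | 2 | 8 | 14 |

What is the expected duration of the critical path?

39 days

te_A = (1 + 4·3 + 11)/6 = 24/6 = 4
te_B = (1 + 4·6 + 17)/6 = 42/6 = 7
te_C = (4 + 4·5 + 6)/6 = 30/6 = 5
te_D = (4 + 4·10 + 22)/6 = 66/6 = 11
te_E = (2 + 4·8 + 14)/6 = 48/6 = 8
te_F = (9 + 4·11 + 13)/6 = 66/6 = 11
te_G = (7 + 4·12 + 23)/6 = 78/6 = 13
te_H = (11 + 4·13 + 15)/6 = 78/6 = 13
te_I = (2 + 4·8 + 14)/6 = 48/6 = 8

Forward pass:
ES_A = 0; EF_A = 4
ES_B = 0; EF_B = 7
ES_C = 7; EF_C = 7+5 = 12
ES_D = max(EF_A=4, EF_B=7) = 7; EF_D = 7+11 = 18
ES_E = max(EF_A=4, EF_B=7) = 7; EF_E = 7+8 = 15
ES_F = max(EF_B=7, EF_D=18) = 18; EF_F = 18+11 = 29
ES_G = 18; EF_G = 18+13 = 31
ES_H = 12; EF_H = 12+13 = 25
ES_I = max(EF_C=12, EF_E=15, EF_F=29, EF_G=31, EF_H=25) = 31; EF_I = 31+8 = 39
Expected project duration μ = 39 days. Critical path: B → D → G → I.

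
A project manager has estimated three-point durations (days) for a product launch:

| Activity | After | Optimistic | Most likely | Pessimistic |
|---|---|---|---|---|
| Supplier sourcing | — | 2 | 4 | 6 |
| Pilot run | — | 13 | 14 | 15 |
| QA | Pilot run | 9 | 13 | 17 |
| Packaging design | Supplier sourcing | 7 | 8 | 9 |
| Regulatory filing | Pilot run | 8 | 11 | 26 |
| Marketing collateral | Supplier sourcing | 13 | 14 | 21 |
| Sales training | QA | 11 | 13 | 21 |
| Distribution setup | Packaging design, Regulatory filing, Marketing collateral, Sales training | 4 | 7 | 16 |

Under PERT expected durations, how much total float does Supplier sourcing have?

te_Supplier sourcing = (2 + 4·4 + 6)/6 = 24/6 = 4
te_Pilot run = (13 + 4·14 + 15)/6 = 84/6 = 14
te_QA = (9 + 4·13 + 17)/6 = 78/6 = 13
te_Packaging design = (7 + 4·8 + 9)/6 = 48/6 = 8
te_Regulatory filing = (8 + 4·11 + 26)/6 = 78/6 = 13
te_Marketing collateral = (13 + 4·14 + 21)/6 = 90/6 = 15
te_Sales training = (11 + 4·13 + 21)/6 = 84/6 = 14
te_Distribution setup = (4 + 4·7 + 16)/6 = 48/6 = 8

Forward pass:
ES_Supplier sourcing = 0; EF_Supplier sourcing = 4
ES_Pilot run = 0; EF_Pilot run = 14
ES_QA = 14; EF_QA = 14+13 = 27
ES_Packaging design = 4; EF_Packaging design = 4+8 = 12
ES_Regulatory filing = 14; EF_Regulatory filing = 14+13 = 27
ES_Marketing collateral = 4; EF_Marketing collateral = 4+15 = 19
ES_Sales training = 27; EF_Sales training = 27+14 = 41
ES_Distribution setup = max(EF_Packaging design=12, EF_Regulatory filing=27, EF_Marketing collateral=19, EF_Sales training=41) = 41; EF_Distribution setup = 41+8 = 49
Expected project duration μ = 49 days. Critical path: Pilot run → QA → Sales training → Distribution setup.

Backward pass:
LF_Distribution setup = 49; LS_Distribution setup = 49−8 = 41
LF_Sales training = LS_Distribution setup = 41; LS_Sales training = 41−14 = 27
LF_Marketing collateral = LS_Distribution setup = 41; LS_Marketing collateral = 41−15 = 26
LF_Regulatory filing = LS_Distribution setup = 41; LS_Regulatory filing = 41−13 = 28
LF_Packaging design = LS_Distribution setup = 41; LS_Packaging design = 41−8 = 33
LF_QA = LS_Sales training = 27; LS_QA = 27−13 = 14
LF_Pilot run = min(LS_QA=14, LS_Regulatory filing=28) = 14; LS_Pilot run = 14−14 = 0
LF_Supplier sourcing = min(LS_Packaging design=33, LS_Marketing collateral=26) = 26; LS_Supplier sourcing = 26−4 = 22
Slack_Supplier sourcing = LS_Supplier sourcing − ES_Supplier sourcing = 22 − 0 = 22

22 days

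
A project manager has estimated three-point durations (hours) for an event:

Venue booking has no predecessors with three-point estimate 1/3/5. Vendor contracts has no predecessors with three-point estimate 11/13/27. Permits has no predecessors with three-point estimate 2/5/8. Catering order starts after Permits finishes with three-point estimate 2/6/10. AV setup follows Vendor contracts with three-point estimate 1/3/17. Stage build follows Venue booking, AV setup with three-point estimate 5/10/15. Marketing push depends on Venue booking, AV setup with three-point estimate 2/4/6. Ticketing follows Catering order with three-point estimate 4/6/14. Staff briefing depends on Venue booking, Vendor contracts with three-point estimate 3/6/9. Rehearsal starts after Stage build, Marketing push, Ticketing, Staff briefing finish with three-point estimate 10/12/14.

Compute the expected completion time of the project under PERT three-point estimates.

42 hours

te_Venue booking = (1 + 4·3 + 5)/6 = 18/6 = 3
te_Vendor contracts = (11 + 4·13 + 27)/6 = 90/6 = 15
te_Permits = (2 + 4·5 + 8)/6 = 30/6 = 5
te_Catering order = (2 + 4·6 + 10)/6 = 36/6 = 6
te_AV setup = (1 + 4·3 + 17)/6 = 30/6 = 5
te_Stage build = (5 + 4·10 + 15)/6 = 60/6 = 10
te_Marketing push = (2 + 4·4 + 6)/6 = 24/6 = 4
te_Ticketing = (4 + 4·6 + 14)/6 = 42/6 = 7
te_Staff briefing = (3 + 4·6 + 9)/6 = 36/6 = 6
te_Rehearsal = (10 + 4·12 + 14)/6 = 72/6 = 12

Forward pass:
ES_Venue booking = 0; EF_Venue booking = 3
ES_Vendor contracts = 0; EF_Vendor contracts = 15
ES_Permits = 0; EF_Permits = 5
ES_Catering order = 5; EF_Catering order = 5+6 = 11
ES_AV setup = 15; EF_AV setup = 15+5 = 20
ES_Stage build = max(EF_Venue booking=3, EF_AV setup=20) = 20; EF_Stage build = 20+10 = 30
ES_Marketing push = max(EF_Venue booking=3, EF_AV setup=20) = 20; EF_Marketing push = 20+4 = 24
ES_Ticketing = 11; EF_Ticketing = 11+7 = 18
ES_Staff briefing = max(EF_Venue booking=3, EF_Vendor contracts=15) = 15; EF_Staff briefing = 15+6 = 21
ES_Rehearsal = max(EF_Stage build=30, EF_Marketing push=24, EF_Ticketing=18, EF_Staff briefing=21) = 30; EF_Rehearsal = 30+12 = 42
Expected project duration μ = 42 hours. Critical path: Vendor contracts → AV setup → Stage build → Rehearsal.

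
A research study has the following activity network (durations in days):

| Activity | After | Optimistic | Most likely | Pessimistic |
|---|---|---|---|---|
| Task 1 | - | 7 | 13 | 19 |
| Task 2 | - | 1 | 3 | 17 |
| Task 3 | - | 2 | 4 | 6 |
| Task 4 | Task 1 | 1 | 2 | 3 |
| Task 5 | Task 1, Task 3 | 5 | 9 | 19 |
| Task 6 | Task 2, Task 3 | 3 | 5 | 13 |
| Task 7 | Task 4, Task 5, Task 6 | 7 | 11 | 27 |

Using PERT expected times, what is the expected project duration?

36 days

te_Task 1 = (7 + 4·13 + 19)/6 = 78/6 = 13
te_Task 2 = (1 + 4·3 + 17)/6 = 30/6 = 5
te_Task 3 = (2 + 4·4 + 6)/6 = 24/6 = 4
te_Task 4 = (1 + 4·2 + 3)/6 = 12/6 = 2
te_Task 5 = (5 + 4·9 + 19)/6 = 60/6 = 10
te_Task 6 = (3 + 4·5 + 13)/6 = 36/6 = 6
te_Task 7 = (7 + 4·11 + 27)/6 = 78/6 = 13

Forward pass:
ES_Task 1 = 0; EF_Task 1 = 13
ES_Task 2 = 0; EF_Task 2 = 5
ES_Task 3 = 0; EF_Task 3 = 4
ES_Task 4 = 13; EF_Task 4 = 13+2 = 15
ES_Task 5 = max(EF_Task 1=13, EF_Task 3=4) = 13; EF_Task 5 = 13+10 = 23
ES_Task 6 = max(EF_Task 2=5, EF_Task 3=4) = 5; EF_Task 6 = 5+6 = 11
ES_Task 7 = max(EF_Task 4=15, EF_Task 5=23, EF_Task 6=11) = 23; EF_Task 7 = 23+13 = 36
Expected project duration μ = 36 days. Critical path: Task 1 → Task 5 → Task 7.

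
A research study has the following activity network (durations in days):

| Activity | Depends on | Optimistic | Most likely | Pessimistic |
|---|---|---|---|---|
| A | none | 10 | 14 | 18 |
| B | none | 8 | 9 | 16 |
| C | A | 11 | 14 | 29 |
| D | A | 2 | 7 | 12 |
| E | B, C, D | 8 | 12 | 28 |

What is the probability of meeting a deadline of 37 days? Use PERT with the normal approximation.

0.067

te_A = (10 + 4·14 + 18)/6 = 84/6 = 14; σ²_A = ((18−10)/6)² = 1.778
te_B = (8 + 4·9 + 16)/6 = 60/6 = 10; σ²_B = ((16−8)/6)² = 1.778
te_C = (11 + 4·14 + 29)/6 = 96/6 = 16; σ²_C = ((29−11)/6)² = 9.000
te_D = (2 + 4·7 + 12)/6 = 42/6 = 7; σ²_D = ((12−2)/6)² = 2.778
te_E = (8 + 4·12 + 28)/6 = 84/6 = 14; σ²_E = ((28−8)/6)² = 11.111

Forward pass:
ES_A = 0; EF_A = 14
ES_B = 0; EF_B = 10
ES_C = 14; EF_C = 14+16 = 30
ES_D = 14; EF_D = 14+7 = 21
ES_E = max(EF_B=10, EF_C=30, EF_D=21) = 30; EF_E = 30+14 = 44
Expected project duration μ = 44 days. Critical path: A → C → E.

Variance along critical path = 1.778 + 9.000 + 11.111 = 21.889; σ = √21.889 = 4.679 days.
Z = (37 − 44) / 4.679 = -1.496
P(T ≤ 37) = Φ(-1.496) ≈ 0.067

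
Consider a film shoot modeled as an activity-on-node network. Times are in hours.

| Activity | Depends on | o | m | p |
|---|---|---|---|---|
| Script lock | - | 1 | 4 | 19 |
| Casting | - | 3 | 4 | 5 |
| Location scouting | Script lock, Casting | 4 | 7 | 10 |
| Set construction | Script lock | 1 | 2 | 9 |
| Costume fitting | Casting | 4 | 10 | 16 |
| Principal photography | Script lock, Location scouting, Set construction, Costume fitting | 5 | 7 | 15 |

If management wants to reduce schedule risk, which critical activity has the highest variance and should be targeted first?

Costume fitting

te_Script lock = (1 + 4·4 + 19)/6 = 36/6 = 6; σ²_Script lock = ((19−1)/6)² = 9.000
te_Casting = (3 + 4·4 + 5)/6 = 24/6 = 4; σ²_Casting = ((5−3)/6)² = 0.111
te_Location scouting = (4 + 4·7 + 10)/6 = 42/6 = 7; σ²_Location scouting = ((10−4)/6)² = 1.000
te_Set construction = (1 + 4·2 + 9)/6 = 18/6 = 3; σ²_Set construction = ((9−1)/6)² = 1.778
te_Costume fitting = (4 + 4·10 + 16)/6 = 60/6 = 10; σ²_Costume fitting = ((16−4)/6)² = 4.000
te_Principal photography = (5 + 4·7 + 15)/6 = 48/6 = 8; σ²_Principal photography = ((15−5)/6)² = 2.778

Forward pass:
ES_Script lock = 0; EF_Script lock = 6
ES_Casting = 0; EF_Casting = 4
ES_Location scouting = max(EF_Script lock=6, EF_Casting=4) = 6; EF_Location scouting = 6+7 = 13
ES_Set construction = 6; EF_Set construction = 6+3 = 9
ES_Costume fitting = 4; EF_Costume fitting = 4+10 = 14
ES_Principal photography = max(EF_Script lock=6, EF_Location scouting=13, EF_Set construction=9, EF_Costume fitting=14) = 14; EF_Principal photography = 14+8 = 22
Expected project duration μ = 22 hours. Critical path: Casting → Costume fitting → Principal photography.

Variances on critical path: σ²_Casting=0.111, σ²_Costume fitting=4.000, σ²_Principal photography=2.778.
Largest is σ²_Costume fitting = 4.000.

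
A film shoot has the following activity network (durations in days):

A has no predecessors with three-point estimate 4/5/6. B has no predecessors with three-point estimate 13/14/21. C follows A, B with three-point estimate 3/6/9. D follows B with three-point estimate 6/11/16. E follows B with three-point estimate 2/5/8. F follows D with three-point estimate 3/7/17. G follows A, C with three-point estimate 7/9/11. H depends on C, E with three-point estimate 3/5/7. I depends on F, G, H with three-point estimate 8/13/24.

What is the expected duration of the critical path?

48 days

te_A = (4 + 4·5 + 6)/6 = 30/6 = 5
te_B = (13 + 4·14 + 21)/6 = 90/6 = 15
te_C = (3 + 4·6 + 9)/6 = 36/6 = 6
te_D = (6 + 4·11 + 16)/6 = 66/6 = 11
te_E = (2 + 4·5 + 8)/6 = 30/6 = 5
te_F = (3 + 4·7 + 17)/6 = 48/6 = 8
te_G = (7 + 4·9 + 11)/6 = 54/6 = 9
te_H = (3 + 4·5 + 7)/6 = 30/6 = 5
te_I = (8 + 4·13 + 24)/6 = 84/6 = 14

Forward pass:
ES_A = 0; EF_A = 5
ES_B = 0; EF_B = 15
ES_C = max(EF_A=5, EF_B=15) = 15; EF_C = 15+6 = 21
ES_D = 15; EF_D = 15+11 = 26
ES_E = 15; EF_E = 15+5 = 20
ES_F = 26; EF_F = 26+8 = 34
ES_G = max(EF_A=5, EF_C=21) = 21; EF_G = 21+9 = 30
ES_H = max(EF_C=21, EF_E=20) = 21; EF_H = 21+5 = 26
ES_I = max(EF_F=34, EF_G=30, EF_H=26) = 34; EF_I = 34+14 = 48
Expected project duration μ = 48 days. Critical path: B → D → F → I.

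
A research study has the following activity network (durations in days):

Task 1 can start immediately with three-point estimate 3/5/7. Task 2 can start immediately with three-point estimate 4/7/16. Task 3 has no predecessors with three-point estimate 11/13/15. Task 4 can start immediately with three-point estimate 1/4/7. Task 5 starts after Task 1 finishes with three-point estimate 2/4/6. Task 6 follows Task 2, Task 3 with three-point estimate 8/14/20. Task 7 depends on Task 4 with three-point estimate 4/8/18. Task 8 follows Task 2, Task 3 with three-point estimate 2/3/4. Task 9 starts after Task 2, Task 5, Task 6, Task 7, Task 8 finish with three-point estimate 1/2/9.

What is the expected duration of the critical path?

30 days

te_Task 1 = (3 + 4·5 + 7)/6 = 30/6 = 5
te_Task 2 = (4 + 4·7 + 16)/6 = 48/6 = 8
te_Task 3 = (11 + 4·13 + 15)/6 = 78/6 = 13
te_Task 4 = (1 + 4·4 + 7)/6 = 24/6 = 4
te_Task 5 = (2 + 4·4 + 6)/6 = 24/6 = 4
te_Task 6 = (8 + 4·14 + 20)/6 = 84/6 = 14
te_Task 7 = (4 + 4·8 + 18)/6 = 54/6 = 9
te_Task 8 = (2 + 4·3 + 4)/6 = 18/6 = 3
te_Task 9 = (1 + 4·2 + 9)/6 = 18/6 = 3

Forward pass:
ES_Task 1 = 0; EF_Task 1 = 5
ES_Task 2 = 0; EF_Task 2 = 8
ES_Task 3 = 0; EF_Task 3 = 13
ES_Task 4 = 0; EF_Task 4 = 4
ES_Task 5 = 5; EF_Task 5 = 5+4 = 9
ES_Task 6 = max(EF_Task 2=8, EF_Task 3=13) = 13; EF_Task 6 = 13+14 = 27
ES_Task 7 = 4; EF_Task 7 = 4+9 = 13
ES_Task 8 = max(EF_Task 2=8, EF_Task 3=13) = 13; EF_Task 8 = 13+3 = 16
ES_Task 9 = max(EF_Task 2=8, EF_Task 5=9, EF_Task 6=27, EF_Task 7=13, EF_Task 8=16) = 27; EF_Task 9 = 27+3 = 30
Expected project duration μ = 30 days. Critical path: Task 3 → Task 6 → Task 9.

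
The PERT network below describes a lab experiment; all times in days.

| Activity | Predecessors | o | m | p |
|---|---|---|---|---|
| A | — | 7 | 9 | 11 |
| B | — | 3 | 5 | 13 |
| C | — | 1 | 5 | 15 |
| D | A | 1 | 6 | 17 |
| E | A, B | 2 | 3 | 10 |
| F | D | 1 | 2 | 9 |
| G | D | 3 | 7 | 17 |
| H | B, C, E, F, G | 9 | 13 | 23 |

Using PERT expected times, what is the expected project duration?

te_A = (7 + 4·9 + 11)/6 = 54/6 = 9
te_B = (3 + 4·5 + 13)/6 = 36/6 = 6
te_C = (1 + 4·5 + 15)/6 = 36/6 = 6
te_D = (1 + 4·6 + 17)/6 = 42/6 = 7
te_E = (2 + 4·3 + 10)/6 = 24/6 = 4
te_F = (1 + 4·2 + 9)/6 = 18/6 = 3
te_G = (3 + 4·7 + 17)/6 = 48/6 = 8
te_H = (9 + 4·13 + 23)/6 = 84/6 = 14

Forward pass:
ES_A = 0; EF_A = 9
ES_B = 0; EF_B = 6
ES_C = 0; EF_C = 6
ES_D = 9; EF_D = 9+7 = 16
ES_E = max(EF_A=9, EF_B=6) = 9; EF_E = 9+4 = 13
ES_F = 16; EF_F = 16+3 = 19
ES_G = 16; EF_G = 16+8 = 24
ES_H = max(EF_B=6, EF_C=6, EF_E=13, EF_F=19, EF_G=24) = 24; EF_H = 24+14 = 38
Expected project duration μ = 38 days. Critical path: A → D → G → H.

38 days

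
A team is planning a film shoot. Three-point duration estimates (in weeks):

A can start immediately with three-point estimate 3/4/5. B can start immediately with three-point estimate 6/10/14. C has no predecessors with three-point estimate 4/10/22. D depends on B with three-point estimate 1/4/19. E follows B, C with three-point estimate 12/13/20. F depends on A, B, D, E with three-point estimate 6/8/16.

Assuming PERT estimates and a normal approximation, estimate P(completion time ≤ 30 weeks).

0.139

te_A = (3 + 4·4 + 5)/6 = 24/6 = 4; σ²_A = ((5−3)/6)² = 0.111
te_B = (6 + 4·10 + 14)/6 = 60/6 = 10; σ²_B = ((14−6)/6)² = 1.778
te_C = (4 + 4·10 + 22)/6 = 66/6 = 11; σ²_C = ((22−4)/6)² = 9.000
te_D = (1 + 4·4 + 19)/6 = 36/6 = 6; σ²_D = ((19−1)/6)² = 9.000
te_E = (12 + 4·13 + 20)/6 = 84/6 = 14; σ²_E = ((20−12)/6)² = 1.778
te_F = (6 + 4·8 + 16)/6 = 54/6 = 9; σ²_F = ((16−6)/6)² = 2.778

Forward pass:
ES_A = 0; EF_A = 4
ES_B = 0; EF_B = 10
ES_C = 0; EF_C = 11
ES_D = 10; EF_D = 10+6 = 16
ES_E = max(EF_B=10, EF_C=11) = 11; EF_E = 11+14 = 25
ES_F = max(EF_A=4, EF_B=10, EF_D=16, EF_E=25) = 25; EF_F = 25+9 = 34
Expected project duration μ = 34 weeks. Critical path: C → E → F.

Variance along critical path = 9.000 + 1.778 + 2.778 = 13.556; σ = √13.556 = 3.682 weeks.
Z = (30 − 34) / 3.682 = -1.086
P(T ≤ 30) = Φ(-1.086) ≈ 0.139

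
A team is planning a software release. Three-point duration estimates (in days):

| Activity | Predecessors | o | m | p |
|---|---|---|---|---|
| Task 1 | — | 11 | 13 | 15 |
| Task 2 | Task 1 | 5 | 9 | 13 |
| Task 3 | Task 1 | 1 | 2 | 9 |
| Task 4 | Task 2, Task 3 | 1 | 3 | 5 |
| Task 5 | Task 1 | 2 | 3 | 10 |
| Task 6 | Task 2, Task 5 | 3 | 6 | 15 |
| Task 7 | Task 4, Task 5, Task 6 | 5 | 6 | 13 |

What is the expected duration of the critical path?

te_Task 1 = (11 + 4·13 + 15)/6 = 78/6 = 13
te_Task 2 = (5 + 4·9 + 13)/6 = 54/6 = 9
te_Task 3 = (1 + 4·2 + 9)/6 = 18/6 = 3
te_Task 4 = (1 + 4·3 + 5)/6 = 18/6 = 3
te_Task 5 = (2 + 4·3 + 10)/6 = 24/6 = 4
te_Task 6 = (3 + 4·6 + 15)/6 = 42/6 = 7
te_Task 7 = (5 + 4·6 + 13)/6 = 42/6 = 7

Forward pass:
ES_Task 1 = 0; EF_Task 1 = 13
ES_Task 2 = 13; EF_Task 2 = 13+9 = 22
ES_Task 3 = 13; EF_Task 3 = 13+3 = 16
ES_Task 4 = max(EF_Task 2=22, EF_Task 3=16) = 22; EF_Task 4 = 22+3 = 25
ES_Task 5 = 13; EF_Task 5 = 13+4 = 17
ES_Task 6 = max(EF_Task 2=22, EF_Task 5=17) = 22; EF_Task 6 = 22+7 = 29
ES_Task 7 = max(EF_Task 4=25, EF_Task 5=17, EF_Task 6=29) = 29; EF_Task 7 = 29+7 = 36
Expected project duration μ = 36 days. Critical path: Task 1 → Task 2 → Task 6 → Task 7.

36 days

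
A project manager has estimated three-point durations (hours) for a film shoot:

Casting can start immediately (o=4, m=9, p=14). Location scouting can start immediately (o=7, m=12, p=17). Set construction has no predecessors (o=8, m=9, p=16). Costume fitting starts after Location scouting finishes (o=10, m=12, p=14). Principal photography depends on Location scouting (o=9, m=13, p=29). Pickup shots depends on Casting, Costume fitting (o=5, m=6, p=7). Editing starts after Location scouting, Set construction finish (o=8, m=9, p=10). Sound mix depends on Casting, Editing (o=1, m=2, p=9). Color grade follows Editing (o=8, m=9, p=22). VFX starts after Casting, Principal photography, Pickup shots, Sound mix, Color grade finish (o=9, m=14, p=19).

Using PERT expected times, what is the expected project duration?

46 hours

te_Casting = (4 + 4·9 + 14)/6 = 54/6 = 9
te_Location scouting = (7 + 4·12 + 17)/6 = 72/6 = 12
te_Set construction = (8 + 4·9 + 16)/6 = 60/6 = 10
te_Costume fitting = (10 + 4·12 + 14)/6 = 72/6 = 12
te_Principal photography = (9 + 4·13 + 29)/6 = 90/6 = 15
te_Pickup shots = (5 + 4·6 + 7)/6 = 36/6 = 6
te_Editing = (8 + 4·9 + 10)/6 = 54/6 = 9
te_Sound mix = (1 + 4·2 + 9)/6 = 18/6 = 3
te_Color grade = (8 + 4·9 + 22)/6 = 66/6 = 11
te_VFX = (9 + 4·14 + 19)/6 = 84/6 = 14

Forward pass:
ES_Casting = 0; EF_Casting = 9
ES_Location scouting = 0; EF_Location scouting = 12
ES_Set construction = 0; EF_Set construction = 10
ES_Costume fitting = 12; EF_Costume fitting = 12+12 = 24
ES_Principal photography = 12; EF_Principal photography = 12+15 = 27
ES_Pickup shots = max(EF_Casting=9, EF_Costume fitting=24) = 24; EF_Pickup shots = 24+6 = 30
ES_Editing = max(EF_Location scouting=12, EF_Set construction=10) = 12; EF_Editing = 12+9 = 21
ES_Sound mix = max(EF_Casting=9, EF_Editing=21) = 21; EF_Sound mix = 21+3 = 24
ES_Color grade = 21; EF_Color grade = 21+11 = 32
ES_VFX = max(EF_Casting=9, EF_Principal photography=27, EF_Pickup shots=30, EF_Sound mix=24, EF_Color grade=32) = 32; EF_VFX = 32+14 = 46
Expected project duration μ = 46 hours. Critical path: Location scouting → Editing → Color grade → VFX.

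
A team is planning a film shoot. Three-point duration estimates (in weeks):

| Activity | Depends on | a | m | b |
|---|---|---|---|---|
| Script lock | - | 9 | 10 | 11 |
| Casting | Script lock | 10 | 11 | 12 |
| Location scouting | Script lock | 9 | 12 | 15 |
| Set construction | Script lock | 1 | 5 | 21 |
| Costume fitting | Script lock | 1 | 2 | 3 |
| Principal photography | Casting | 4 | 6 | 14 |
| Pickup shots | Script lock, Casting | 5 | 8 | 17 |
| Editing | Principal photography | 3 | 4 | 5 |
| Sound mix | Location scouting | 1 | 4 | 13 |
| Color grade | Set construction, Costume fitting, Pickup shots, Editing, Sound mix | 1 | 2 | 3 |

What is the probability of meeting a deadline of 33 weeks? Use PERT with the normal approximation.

0.289

te_Script lock = (9 + 4·10 + 11)/6 = 60/6 = 10; σ²_Script lock = ((11−9)/6)² = 0.111
te_Casting = (10 + 4·11 + 12)/6 = 66/6 = 11; σ²_Casting = ((12−10)/6)² = 0.111
te_Location scouting = (9 + 4·12 + 15)/6 = 72/6 = 12; σ²_Location scouting = ((15−9)/6)² = 1.000
te_Set construction = (1 + 4·5 + 21)/6 = 42/6 = 7; σ²_Set construction = ((21−1)/6)² = 11.111
te_Costume fitting = (1 + 4·2 + 3)/6 = 12/6 = 2; σ²_Costume fitting = ((3−1)/6)² = 0.111
te_Principal photography = (4 + 4·6 + 14)/6 = 42/6 = 7; σ²_Principal photography = ((14−4)/6)² = 2.778
te_Pickup shots = (5 + 4·8 + 17)/6 = 54/6 = 9; σ²_Pickup shots = ((17−5)/6)² = 4.000
te_Editing = (3 + 4·4 + 5)/6 = 24/6 = 4; σ²_Editing = ((5−3)/6)² = 0.111
te_Sound mix = (1 + 4·4 + 13)/6 = 30/6 = 5; σ²_Sound mix = ((13−1)/6)² = 4.000
te_Color grade = (1 + 4·2 + 3)/6 = 12/6 = 2; σ²_Color grade = ((3−1)/6)² = 0.111

Forward pass:
ES_Script lock = 0; EF_Script lock = 10
ES_Casting = 10; EF_Casting = 10+11 = 21
ES_Location scouting = 10; EF_Location scouting = 10+12 = 22
ES_Set construction = 10; EF_Set construction = 10+7 = 17
ES_Costume fitting = 10; EF_Costume fitting = 10+2 = 12
ES_Principal photography = 21; EF_Principal photography = 21+7 = 28
ES_Pickup shots = max(EF_Script lock=10, EF_Casting=21) = 21; EF_Pickup shots = 21+9 = 30
ES_Editing = 28; EF_Editing = 28+4 = 32
ES_Sound mix = 22; EF_Sound mix = 22+5 = 27
ES_Color grade = max(EF_Set construction=17, EF_Costume fitting=12, EF_Pickup shots=30, EF_Editing=32, EF_Sound mix=27) = 32; EF_Color grade = 32+2 = 34
Expected project duration μ = 34 weeks. Critical path: Script lock → Casting → Principal photography → Editing → Color grade.

Variance along critical path = 0.111 + 0.111 + 2.778 + 0.111 + 0.111 = 3.222; σ = √3.222 = 1.795 weeks.
Z = (33 − 34) / 1.795 = -0.557
P(T ≤ 33) = Φ(-0.557) ≈ 0.289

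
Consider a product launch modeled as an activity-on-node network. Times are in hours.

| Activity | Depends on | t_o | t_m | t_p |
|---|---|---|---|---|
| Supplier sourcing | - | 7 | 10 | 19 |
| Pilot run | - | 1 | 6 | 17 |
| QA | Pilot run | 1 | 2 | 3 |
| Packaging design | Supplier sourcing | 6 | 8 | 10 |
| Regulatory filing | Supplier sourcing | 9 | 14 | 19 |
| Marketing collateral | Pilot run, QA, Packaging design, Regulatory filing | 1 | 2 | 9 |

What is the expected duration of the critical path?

28 hours

te_Supplier sourcing = (7 + 4·10 + 19)/6 = 66/6 = 11
te_Pilot run = (1 + 4·6 + 17)/6 = 42/6 = 7
te_QA = (1 + 4·2 + 3)/6 = 12/6 = 2
te_Packaging design = (6 + 4·8 + 10)/6 = 48/6 = 8
te_Regulatory filing = (9 + 4·14 + 19)/6 = 84/6 = 14
te_Marketing collateral = (1 + 4·2 + 9)/6 = 18/6 = 3

Forward pass:
ES_Supplier sourcing = 0; EF_Supplier sourcing = 11
ES_Pilot run = 0; EF_Pilot run = 7
ES_QA = 7; EF_QA = 7+2 = 9
ES_Packaging design = 11; EF_Packaging design = 11+8 = 19
ES_Regulatory filing = 11; EF_Regulatory filing = 11+14 = 25
ES_Marketing collateral = max(EF_Pilot run=7, EF_QA=9, EF_Packaging design=19, EF_Regulatory filing=25) = 25; EF_Marketing collateral = 25+3 = 28
Expected project duration μ = 28 hours. Critical path: Supplier sourcing → Regulatory filing → Marketing collateral.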